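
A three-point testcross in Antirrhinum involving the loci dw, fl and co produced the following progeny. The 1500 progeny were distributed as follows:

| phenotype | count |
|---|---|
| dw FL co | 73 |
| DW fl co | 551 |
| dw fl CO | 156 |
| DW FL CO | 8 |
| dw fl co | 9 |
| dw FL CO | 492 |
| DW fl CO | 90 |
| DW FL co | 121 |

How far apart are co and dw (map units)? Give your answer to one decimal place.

The two most frequent reciprocal classes, DW fl co and dw FL CO, are the parental types, so the F1 was DW fl co / dw FL CO.
The two rarest classes, dw fl co and DW FL CO, are the double crossovers. Comparing them with the parentals, only the dw allele has switched, so dw is the middle locus and the order is co – dw – fl.
Crossovers in the co–dw interval produce the single-crossover classes DW fl CO and dw FL co (90 + 73 = 163) plus the double crossovers (17).
RF(co–dw) = (163 + 17) / 1500 = 180/1500 = 0.1200 → 12.0 map units.

12.0 map units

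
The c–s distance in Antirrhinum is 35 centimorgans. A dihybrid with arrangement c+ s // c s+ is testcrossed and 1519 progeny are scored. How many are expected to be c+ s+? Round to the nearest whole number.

A map distance of 35 centimorgans corresponds to a recombination frequency of 0.350.
The F1 is c+ s / c s+, so c+ s+ is a recombinant gamete class with expected frequency r/2 = 0.350/2 = 0.1750.
Expected number = 0.1750 × 1519 = 265.82 ≈ 266.

266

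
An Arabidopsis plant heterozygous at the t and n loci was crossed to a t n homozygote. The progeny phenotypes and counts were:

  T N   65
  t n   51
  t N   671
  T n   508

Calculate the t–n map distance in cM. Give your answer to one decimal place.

The two most frequent classes, T n (508) and t N (671), are the parental types, so the F1 was T n / t N.
The recombinant classes are T N and t n: 65 + 51 = 116.
Recombination frequency = 116/1295 = 0.0896 ≈ 9.0%, i.e. 9.0 cM.

9.0 cM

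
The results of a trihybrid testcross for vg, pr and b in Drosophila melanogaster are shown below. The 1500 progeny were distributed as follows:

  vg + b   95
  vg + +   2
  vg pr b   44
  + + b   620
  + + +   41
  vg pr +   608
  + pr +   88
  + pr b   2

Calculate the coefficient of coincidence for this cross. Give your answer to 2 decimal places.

The two most frequent reciprocal classes, + + b and vg pr +, are the parental types, so the F1 was + + b / vg pr +.
The two rarest classes, + pr b and vg + +, are the double crossovers. Comparing them with the parentals, only the pr allele has switched, so pr is the middle locus and the order is b – pr – vg.
b–pr: (85 + 4)/1500 = 0.0593; pr–vg: (183 + 4)/1500 = 0.1247.
Expected DCO frequency = 0.0593 × 0.1247 ≈ 0.00739; observed = 4/1500 ≈ 0.00267.
Coefficient of coincidence = 0.00267/0.00739 ≈ 0.36.

0.36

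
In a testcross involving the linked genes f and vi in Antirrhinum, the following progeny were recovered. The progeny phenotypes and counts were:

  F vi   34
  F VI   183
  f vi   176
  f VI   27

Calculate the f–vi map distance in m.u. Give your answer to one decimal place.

14.5 m.u.

The two most frequent classes, F VI (183) and f vi (176), are the parental types, so the F1 was F VI / f vi.
The recombinant classes are F vi and f VI: 34 + 27 = 61.
Recombination frequency = 61/420 = 0.1452 ≈ 14.5%, i.e. 14.5 m.u.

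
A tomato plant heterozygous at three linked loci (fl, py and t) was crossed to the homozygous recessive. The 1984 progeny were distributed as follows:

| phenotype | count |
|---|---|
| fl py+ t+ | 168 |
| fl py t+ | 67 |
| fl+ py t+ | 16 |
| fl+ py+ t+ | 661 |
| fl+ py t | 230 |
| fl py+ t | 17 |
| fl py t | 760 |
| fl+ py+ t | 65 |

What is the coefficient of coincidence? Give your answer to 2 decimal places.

0.92

The two most frequent reciprocal classes, fl+ py+ t+ and fl py t, are the parental types, so the F1 was fl+ py+ t+ / fl py t.
The two rarest classes, fl+ py t+ and fl py+ t, are the double crossovers. Comparing them with the parentals, only the py allele has switched, so py is the middle locus and the order is fl – py – t.
fl–py: (398 + 33)/1984 = 0.2172; py–t: (132 + 33)/1984 = 0.0832.
Expected DCO frequency = 0.2172 × 0.0832 ≈ 0.01807; observed = 33/1984 ≈ 0.01663.
Coefficient of coincidence = 0.01663/0.01807 ≈ 0.92.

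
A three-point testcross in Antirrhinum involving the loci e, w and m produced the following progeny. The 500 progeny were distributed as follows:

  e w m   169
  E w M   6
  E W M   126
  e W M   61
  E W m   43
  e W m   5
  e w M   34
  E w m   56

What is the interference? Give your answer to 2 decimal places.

0.51

The two most frequent reciprocal classes, E W M and e w m, are the parental types, so the F1 was E W M / e w m.
The two rarest classes, E w M and e W m, are the double crossovers. Comparing them with the parentals, only the w allele has switched, so w is the middle locus and the order is m – w – e.
m–w: (77 + 11)/500 = 0.1760; w–e: (117 + 11)/500 = 0.2560.
Expected DCO frequency = 0.1760 × 0.2560 ≈ 0.04506; observed = 11/500 ≈ 0.02200.
Coefficient of coincidence = 0.02200/0.04506 ≈ 0.49; interference = 1 − 0.49 = 0.51.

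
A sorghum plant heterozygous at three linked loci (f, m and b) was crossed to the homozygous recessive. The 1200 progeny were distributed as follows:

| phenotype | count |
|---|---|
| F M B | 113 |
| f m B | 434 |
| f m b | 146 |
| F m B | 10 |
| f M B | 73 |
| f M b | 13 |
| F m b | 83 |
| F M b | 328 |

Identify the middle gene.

f

The two most frequent reciprocal classes, f m B and F M b, are the parental types, so the F1 was f m B / F M b.
The two rarest classes, F m B and f M b, are the double crossovers. Comparing them with the parentals, only the f allele has switched, so f is the middle locus and the order is m – f – b.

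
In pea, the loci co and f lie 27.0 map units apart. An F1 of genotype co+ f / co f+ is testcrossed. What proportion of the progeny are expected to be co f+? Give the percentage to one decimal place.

36.5%

A map distance of 27.0 map units corresponds to a recombination frequency of 0.270.
The F1 is co+ f / co f+, so co f+ is a parental gamete class with expected frequency (1 − r)/2 = 0.730/2 = 0.3650.
That is 0.3650 = 36.5% of the progeny.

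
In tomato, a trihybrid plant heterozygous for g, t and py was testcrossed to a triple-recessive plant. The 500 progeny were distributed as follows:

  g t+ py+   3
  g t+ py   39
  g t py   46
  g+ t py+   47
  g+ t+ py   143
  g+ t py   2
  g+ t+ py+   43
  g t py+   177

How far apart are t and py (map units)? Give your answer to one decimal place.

The two most frequent reciprocal classes, g+ t+ py and g t py+, are the parental types, so the F1 was g+ t+ py / g t py+.
The two rarest classes, g+ t py and g t+ py+, are the double crossovers. Comparing them with the parentals, only the t allele has switched, so t is the middle locus and the order is g – t – py.
Crossovers in the t–py interval produce the single-crossover classes g+ t+ py+ and g t py (43 + 46 = 89) plus the double crossovers (5).
RF(t–py) = (89 + 5) / 500 = 94/500 = 0.1880 → 18.8 map units.

18.8 map units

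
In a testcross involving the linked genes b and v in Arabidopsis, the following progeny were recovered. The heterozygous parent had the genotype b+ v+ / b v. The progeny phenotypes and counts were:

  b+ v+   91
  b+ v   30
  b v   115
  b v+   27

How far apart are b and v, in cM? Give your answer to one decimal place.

21.7 cM

The recombinant classes are b+ v and b v+: 30 + 27 = 57.
Recombination frequency = 57/263 = 0.2167 ≈ 21.7%, i.e. 21.7 cM.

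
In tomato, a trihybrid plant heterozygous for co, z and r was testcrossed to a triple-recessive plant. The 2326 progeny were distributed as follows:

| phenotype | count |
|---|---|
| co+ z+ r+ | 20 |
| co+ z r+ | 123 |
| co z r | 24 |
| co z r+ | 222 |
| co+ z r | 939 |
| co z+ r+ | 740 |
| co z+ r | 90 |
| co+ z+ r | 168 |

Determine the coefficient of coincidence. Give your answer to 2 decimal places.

0.92

The two most frequent reciprocal classes, co+ z r and co z+ r+, are the parental types, so the F1 was co+ z r / co z+ r+.
The two rarest classes, co z r and co+ z+ r+, are the double crossovers. Comparing them with the parentals, only the co allele has switched, so co is the middle locus and the order is r – co – z.
r–co: (213 + 44)/2326 = 0.1105; co–z: (390 + 44)/2326 = 0.1866.
Expected DCO frequency = 0.1105 × 0.1866 ≈ 0.02062; observed = 44/2326 ≈ 0.01892.
Coefficient of coincidence = 0.01892/0.02062 ≈ 0.92.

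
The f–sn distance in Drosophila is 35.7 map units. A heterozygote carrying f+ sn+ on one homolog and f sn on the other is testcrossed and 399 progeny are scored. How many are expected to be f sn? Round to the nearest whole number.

A map distance of 35.7 map units corresponds to a recombination frequency of 0.357.
The F1 is f+ sn+ / f sn, so f sn is a parental gamete class with expected frequency (1 − r)/2 = 0.643/2 = 0.3215.
Expected number = 0.3215 × 399 = 128.28 ≈ 128.

128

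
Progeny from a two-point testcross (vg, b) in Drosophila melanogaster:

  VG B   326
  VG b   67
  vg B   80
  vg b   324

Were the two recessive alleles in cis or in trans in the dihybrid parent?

cis

The two most frequent classes are VG B (326) and vg b (324); these are the parental (non-recombinant) types.
So the F1 carried VG B on one chromosome and vg b on the other — the recessive alleles are on the same chromosome (cis / coupling).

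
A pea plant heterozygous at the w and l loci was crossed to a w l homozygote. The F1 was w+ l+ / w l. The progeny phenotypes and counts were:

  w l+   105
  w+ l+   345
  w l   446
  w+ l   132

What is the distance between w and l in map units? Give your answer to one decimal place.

23.1 map units

The recombinant classes are w+ l and w l+: 132 + 105 = 237.
Recombination frequency = 237/1028 = 0.2305 ≈ 23.1%, i.e. 23.1 map units.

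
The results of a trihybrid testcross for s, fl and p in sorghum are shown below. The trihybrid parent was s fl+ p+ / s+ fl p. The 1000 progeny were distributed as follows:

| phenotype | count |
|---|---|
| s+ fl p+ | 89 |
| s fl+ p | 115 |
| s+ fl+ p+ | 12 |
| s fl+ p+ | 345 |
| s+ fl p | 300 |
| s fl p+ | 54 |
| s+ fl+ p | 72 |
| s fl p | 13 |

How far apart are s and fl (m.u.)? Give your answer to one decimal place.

15.1 m.u.

The two rarest classes, s+ fl+ p+ and s fl p, are the double crossovers. Comparing them with the parentals, only the s allele has switched, so s is the middle locus and the order is fl – s – p.
Crossovers in the fl–s interval produce the single-crossover classes s fl p+ and s+ fl+ p (54 + 72 = 126) plus the double crossovers (25).
RF(fl–s) = (126 + 25) / 1000 = 151/1000 = 0.1510 → 15.1 m.u.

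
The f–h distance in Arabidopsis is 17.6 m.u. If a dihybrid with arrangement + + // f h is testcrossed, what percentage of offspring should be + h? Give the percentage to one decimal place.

A map distance of 17.6 m.u. corresponds to a recombination frequency of 0.176.
The F1 is + + / f h, so + h is a recombinant gamete class with expected frequency r/2 = 0.176/2 = 0.0880.
That is 0.0880 = 8.8% of the progeny.

8.8%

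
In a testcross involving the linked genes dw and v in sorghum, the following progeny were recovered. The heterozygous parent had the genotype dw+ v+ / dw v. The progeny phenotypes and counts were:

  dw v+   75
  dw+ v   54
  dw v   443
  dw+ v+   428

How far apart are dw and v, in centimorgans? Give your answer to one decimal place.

The recombinant classes are dw+ v and dw v+: 54 + 75 = 129.
Recombination frequency = 129/1000 = 0.1290 ≈ 12.9%, i.e. 12.9 centimorgans.

12.9 centimorgans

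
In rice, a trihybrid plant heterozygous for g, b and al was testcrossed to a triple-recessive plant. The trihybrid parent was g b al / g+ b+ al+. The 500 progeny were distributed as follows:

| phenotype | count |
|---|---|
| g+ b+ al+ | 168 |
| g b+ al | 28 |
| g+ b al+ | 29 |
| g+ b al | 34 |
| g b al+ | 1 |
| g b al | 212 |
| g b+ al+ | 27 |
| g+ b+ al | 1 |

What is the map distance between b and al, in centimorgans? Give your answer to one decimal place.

11.8 centimorgans

The two rarest classes, g b al+ and g+ b+ al, are the double crossovers. Comparing them with the parentals, only the al allele has switched, so al is the middle locus and the order is g – al – b.
Crossovers in the al–b interval produce the single-crossover classes g b+ al and g+ b al+ (28 + 29 = 57) plus the double crossovers (2).
RF(al–b) = (57 + 2) / 500 = 59/500 = 0.1180 → 11.8 centimorgans.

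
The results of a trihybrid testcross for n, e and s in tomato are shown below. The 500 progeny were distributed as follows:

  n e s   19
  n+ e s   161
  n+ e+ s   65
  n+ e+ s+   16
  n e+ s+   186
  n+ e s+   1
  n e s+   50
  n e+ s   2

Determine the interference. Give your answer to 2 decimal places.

The two most frequent reciprocal classes, n e+ s+ and n+ e s, are the parental types, so the F1 was n e+ s+ / n+ e s.
The two rarest classes, n e+ s and n+ e s+, are the double crossovers. Comparing them with the parentals, only the s allele has switched, so s is the middle locus and the order is n – s – e.
n–s: (35 + 3)/500 = 0.0760; s–e: (115 + 3)/500 = 0.2360.
Expected DCO frequency = 0.0760 × 0.2360 ≈ 0.01794; observed = 3/500 ≈ 0.00600.
Coefficient of coincidence = 0.00600/0.01794 ≈ 0.33; interference = 1 − 0.33 = 0.67.

0.67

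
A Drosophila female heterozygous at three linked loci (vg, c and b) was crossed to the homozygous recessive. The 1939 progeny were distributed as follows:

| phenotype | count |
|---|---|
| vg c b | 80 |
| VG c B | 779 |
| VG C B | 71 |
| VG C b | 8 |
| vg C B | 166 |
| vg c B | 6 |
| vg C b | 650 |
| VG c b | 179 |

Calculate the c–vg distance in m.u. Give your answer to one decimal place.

The two most frequent reciprocal classes, vg C b and VG c B, are the parental types, so the F1 was vg C b / VG c B.
The two rarest classes, VG C b and vg c B, are the double crossovers. Comparing them with the parentals, only the vg allele has switched, so vg is the middle locus and the order is b – vg – c.
Crossovers in the vg–c interval produce the single-crossover classes vg c b and VG C B (80 + 71 = 151) plus the double crossovers (14).
RF(vg–c) = (151 + 14) / 1939 = 165/1939 = 0.0851 → 8.5 m.u.

8.5 m.u.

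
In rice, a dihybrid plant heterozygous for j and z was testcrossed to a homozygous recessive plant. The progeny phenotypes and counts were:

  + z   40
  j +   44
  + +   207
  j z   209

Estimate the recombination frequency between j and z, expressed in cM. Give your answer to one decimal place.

The two most frequent classes, + + (207) and j z (209), are the parental types, so the F1 was + + / j z.
The recombinant classes are + z and j +: 40 + 44 = 84.
Recombination frequency = 84/500 = 0.1680 ≈ 16.8%, i.e. 16.8 cM.

16.8 cM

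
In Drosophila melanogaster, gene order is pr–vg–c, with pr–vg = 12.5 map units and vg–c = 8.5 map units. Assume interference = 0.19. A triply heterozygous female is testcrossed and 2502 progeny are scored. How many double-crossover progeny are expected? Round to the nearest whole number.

22

Map distances give recombination frequencies of 0.125 and 0.085 for the two intervals.
With interference 0.19 (so coincidence = 0.81), expected double-crossover frequency = 0.125 × 0.085 × 0.81 = 0.00861.
Expected number = 0.00861 × 2502 = 21.53 ≈ 22.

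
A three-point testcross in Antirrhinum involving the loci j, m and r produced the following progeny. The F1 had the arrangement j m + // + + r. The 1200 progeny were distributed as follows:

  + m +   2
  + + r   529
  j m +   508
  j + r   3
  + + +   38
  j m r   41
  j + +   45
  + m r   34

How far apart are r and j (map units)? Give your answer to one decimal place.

The two rarest classes, + m + and j + r, are the double crossovers. Comparing them with the parentals, only the j allele has switched, so j is the middle locus and the order is r – j – m.
Crossovers in the r–j interval produce the single-crossover classes j m r and + + + (41 + 38 = 79) plus the double crossovers (5).
RF(r–j) = (79 + 5) / 1200 = 84/1200 = 0.0700 → 7.0 map units.

7.0 map units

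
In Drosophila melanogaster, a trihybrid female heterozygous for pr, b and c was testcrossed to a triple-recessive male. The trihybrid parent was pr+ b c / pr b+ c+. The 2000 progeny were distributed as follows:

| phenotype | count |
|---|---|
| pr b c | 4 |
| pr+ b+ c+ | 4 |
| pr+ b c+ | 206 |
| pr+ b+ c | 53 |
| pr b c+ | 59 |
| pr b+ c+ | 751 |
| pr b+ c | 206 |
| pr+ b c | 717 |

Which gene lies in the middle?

The two rarest classes, pr b c and pr+ b+ c+, are the double crossovers. Comparing them with the parentals, only the pr allele has switched, so pr is the middle locus and the order is b – pr – c.

pr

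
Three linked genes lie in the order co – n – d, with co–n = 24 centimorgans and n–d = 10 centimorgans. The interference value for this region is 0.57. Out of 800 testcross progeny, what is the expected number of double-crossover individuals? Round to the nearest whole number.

8

Map distances give recombination frequencies of 0.240 and 0.100 for the two intervals.
With interference 0.57 (so coincidence = 0.43), expected double-crossover frequency = 0.240 × 0.100 × 0.43 = 0.01032.
Expected number = 0.01032 × 800 = 8.26 ≈ 8.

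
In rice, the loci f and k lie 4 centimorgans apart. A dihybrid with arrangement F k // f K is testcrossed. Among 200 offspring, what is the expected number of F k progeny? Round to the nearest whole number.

A map distance of 4 centimorgans corresponds to a recombination frequency of 0.040.
The F1 is F k / f K, so F k is a parental gamete class with expected frequency (1 − r)/2 = 0.960/2 = 0.4800.
Expected number = 0.4800 × 200 = 96.00 ≈ 96.

96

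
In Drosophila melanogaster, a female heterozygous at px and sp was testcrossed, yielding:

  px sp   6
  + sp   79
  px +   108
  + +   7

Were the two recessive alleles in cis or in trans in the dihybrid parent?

The two most frequent classes are + sp (79) and px + (108); these are the parental (non-recombinant) types.
So the F1 carried + sp on one chromosome and px + on the other — the recessive alleles are on opposite chromosomes (trans / repulsion).

trans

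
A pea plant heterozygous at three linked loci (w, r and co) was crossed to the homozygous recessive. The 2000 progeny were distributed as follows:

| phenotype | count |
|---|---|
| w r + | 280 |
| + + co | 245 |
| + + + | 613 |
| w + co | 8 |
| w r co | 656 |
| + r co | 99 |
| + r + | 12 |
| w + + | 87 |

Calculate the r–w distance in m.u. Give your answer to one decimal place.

The two most frequent reciprocal classes, w r co and + + +, are the parental types, so the F1 was w r co / + + +.
The two rarest classes, w + co and + r +, are the double crossovers. Comparing them with the parentals, only the r allele has switched, so r is the middle locus and the order is w – r – co.
Crossovers in the w–r interval produce the single-crossover classes + r co and w + + (99 + 87 = 186) plus the double crossovers (20).
RF(w–r) = (186 + 20) / 2000 = 206/2000 = 0.1030 → 10.3 m.u.

10.3 m.u.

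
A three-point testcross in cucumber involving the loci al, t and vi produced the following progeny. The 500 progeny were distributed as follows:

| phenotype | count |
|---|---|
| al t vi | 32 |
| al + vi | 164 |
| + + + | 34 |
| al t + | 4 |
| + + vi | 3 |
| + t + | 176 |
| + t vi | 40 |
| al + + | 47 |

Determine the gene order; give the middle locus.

The two most frequent reciprocal classes, al + vi and + t +, are the parental types, so the F1 was al + vi / + t +.
The two rarest classes, + + vi and al t +, are the double crossovers. Comparing them with the parentals, only the al allele has switched, so al is the middle locus and the order is vi – al – t.

al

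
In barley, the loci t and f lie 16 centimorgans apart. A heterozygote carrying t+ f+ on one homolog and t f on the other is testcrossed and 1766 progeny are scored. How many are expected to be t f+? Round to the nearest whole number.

141

A map distance of 16 centimorgans corresponds to a recombination frequency of 0.160.
The F1 is t+ f+ / t f, so t f+ is a recombinant gamete class with expected frequency r/2 = 0.160/2 = 0.0800.
Expected number = 0.0800 × 1766 = 141.28 ≈ 141.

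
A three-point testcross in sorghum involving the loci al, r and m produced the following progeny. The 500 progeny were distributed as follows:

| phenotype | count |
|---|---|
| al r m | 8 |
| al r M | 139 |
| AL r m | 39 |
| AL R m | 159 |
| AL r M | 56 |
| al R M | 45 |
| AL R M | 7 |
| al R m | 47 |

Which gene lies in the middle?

m

The two most frequent reciprocal classes, al r M and AL R m, are the parental types, so the F1 was al r M / AL R m.
The two rarest classes, al r m and AL R M, are the double crossovers. Comparing them with the parentals, only the m allele has switched, so m is the middle locus and the order is r – m – al.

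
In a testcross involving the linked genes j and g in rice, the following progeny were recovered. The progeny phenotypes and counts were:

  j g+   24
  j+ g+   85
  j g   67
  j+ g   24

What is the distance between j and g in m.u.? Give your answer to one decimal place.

The two most frequent classes, j+ g+ (85) and j g (67), are the parental types, so the F1 was j+ g+ / j g.
The recombinant classes are j+ g and j g+: 24 + 24 = 48.
Recombination frequency = 48/200 = 0.2400 ≈ 24.0%, i.e. 24.0 m.u.

24.0 m.u.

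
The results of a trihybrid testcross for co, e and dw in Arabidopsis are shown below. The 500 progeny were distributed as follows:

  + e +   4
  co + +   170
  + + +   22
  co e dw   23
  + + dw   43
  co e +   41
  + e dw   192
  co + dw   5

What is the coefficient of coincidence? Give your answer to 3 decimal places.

The two most frequent reciprocal classes, + e dw and co + +, are the parental types, so the F1 was + e dw / co + +.
The two rarest classes, + e + and co + dw, are the double crossovers. Comparing them with the parentals, only the dw allele has switched, so dw is the middle locus and the order is e – dw – co.
e–dw: (84 + 9)/500 = 0.1860; dw–co: (45 + 9)/500 = 0.1080.
Expected DCO frequency = 0.1860 × 0.1080 ≈ 0.02009; observed = 9/500 ≈ 0.01800.
Coefficient of coincidence = 0.01800/0.02009 ≈ 0.896.

0.896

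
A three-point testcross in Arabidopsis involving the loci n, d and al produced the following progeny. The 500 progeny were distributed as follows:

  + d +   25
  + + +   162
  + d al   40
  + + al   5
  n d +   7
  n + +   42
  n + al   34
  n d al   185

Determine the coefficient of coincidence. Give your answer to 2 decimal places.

0.90

The two most frequent reciprocal classes, n d al and + + +, are the parental types, so the F1 was n d al / + + +.
The two rarest classes, n d + and + + al, are the double crossovers. Comparing them with the parentals, only the al allele has switched, so al is the middle locus and the order is d – al – n.
d–al: (59 + 12)/500 = 0.1420; al–n: (82 + 12)/500 = 0.1880.
Expected DCO frequency = 0.1420 × 0.1880 ≈ 0.02670; observed = 12/500 ≈ 0.02400.
Coefficient of coincidence = 0.02400/0.02670 ≈ 0.90.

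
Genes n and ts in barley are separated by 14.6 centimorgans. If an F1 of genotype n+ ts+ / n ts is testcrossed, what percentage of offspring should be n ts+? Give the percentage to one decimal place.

A map distance of 14.6 centimorgans corresponds to a recombination frequency of 0.146.
The F1 is n+ ts+ / n ts, so n ts+ is a recombinant gamete class with expected frequency r/2 = 0.146/2 = 0.0730.
That is 0.0730 = 7.3% of the progeny.

7.3%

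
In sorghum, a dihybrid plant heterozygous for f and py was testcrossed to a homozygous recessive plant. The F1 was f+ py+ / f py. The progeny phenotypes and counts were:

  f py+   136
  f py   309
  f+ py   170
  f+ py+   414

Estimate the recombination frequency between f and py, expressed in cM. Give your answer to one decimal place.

The recombinant classes are f+ py and f py+: 170 + 136 = 306.
Recombination frequency = 306/1029 = 0.2974 ≈ 29.7%, i.e. 29.7 cM.

29.7 cM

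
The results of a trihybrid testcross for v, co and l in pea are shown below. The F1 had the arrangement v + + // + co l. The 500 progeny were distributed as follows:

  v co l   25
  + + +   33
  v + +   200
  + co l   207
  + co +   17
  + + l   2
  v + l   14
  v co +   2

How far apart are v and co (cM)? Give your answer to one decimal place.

The two rarest classes, v co + and + + l, are the double crossovers. Comparing them with the parentals, only the co allele has switched, so co is the middle locus and the order is v – co – l.
Crossovers in the v–co interval produce the single-crossover classes + + + and v co l (33 + 25 = 58) plus the double crossovers (4).
RF(v–co) = (58 + 4) / 500 = 62/500 = 0.1240 → 12.4 cM.

12.4 cM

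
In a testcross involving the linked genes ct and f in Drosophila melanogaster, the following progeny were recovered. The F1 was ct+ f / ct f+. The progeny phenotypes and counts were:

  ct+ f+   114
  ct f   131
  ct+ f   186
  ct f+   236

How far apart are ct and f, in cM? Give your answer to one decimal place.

The recombinant classes are ct+ f+ and ct f: 114 + 131 = 245.
Recombination frequency = 245/667 = 0.3673 ≈ 36.7%, i.e. 36.7 cM.

36.7 cM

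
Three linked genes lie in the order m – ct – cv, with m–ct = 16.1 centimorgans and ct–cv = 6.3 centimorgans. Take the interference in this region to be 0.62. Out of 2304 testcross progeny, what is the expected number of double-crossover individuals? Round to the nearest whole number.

9

Map distances give recombination frequencies of 0.161 and 0.063 for the two intervals.
With interference 0.62 (so coincidence = 0.38), expected double-crossover frequency = 0.161 × 0.063 × 0.38 = 0.00385.
Expected number = 0.00385 × 2304 = 8.88 ≈ 9.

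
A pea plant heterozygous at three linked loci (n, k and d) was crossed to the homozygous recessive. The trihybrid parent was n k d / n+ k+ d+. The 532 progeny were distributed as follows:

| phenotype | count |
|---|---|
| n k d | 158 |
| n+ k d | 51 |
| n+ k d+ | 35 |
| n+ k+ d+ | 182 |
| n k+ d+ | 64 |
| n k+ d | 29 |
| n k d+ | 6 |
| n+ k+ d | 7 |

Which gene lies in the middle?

The two rarest classes, n k d+ and n+ k+ d, are the double crossovers. Comparing them with the parentals, only the d allele has switched, so d is the middle locus and the order is n – d – k.

d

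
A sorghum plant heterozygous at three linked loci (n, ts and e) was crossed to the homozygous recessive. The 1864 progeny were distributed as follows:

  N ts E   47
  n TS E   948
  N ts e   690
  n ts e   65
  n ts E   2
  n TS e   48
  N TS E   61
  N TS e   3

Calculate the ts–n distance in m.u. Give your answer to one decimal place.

7.0 m.u.

The two most frequent reciprocal classes, N ts e and n TS E, are the parental types, so the F1 was N ts e / n TS E.
The two rarest classes, N TS e and n ts E, are the double crossovers. Comparing them with the parentals, only the ts allele has switched, so ts is the middle locus and the order is e – ts – n.
Crossovers in the ts–n interval produce the single-crossover classes n ts e and N TS E (65 + 61 = 126) plus the double crossovers (5).
RF(ts–n) = (126 + 5) / 1864 = 131/1864 = 0.0703 → 7.0 m.u.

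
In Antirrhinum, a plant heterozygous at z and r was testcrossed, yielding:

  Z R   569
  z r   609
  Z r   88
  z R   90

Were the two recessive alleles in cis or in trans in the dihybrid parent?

cis

The two most frequent classes are Z R (569) and z r (609); these are the parental (non-recombinant) types.
So the F1 carried Z R on one chromosome and z r on the other — the recessive alleles are on the same chromosome (cis / coupling).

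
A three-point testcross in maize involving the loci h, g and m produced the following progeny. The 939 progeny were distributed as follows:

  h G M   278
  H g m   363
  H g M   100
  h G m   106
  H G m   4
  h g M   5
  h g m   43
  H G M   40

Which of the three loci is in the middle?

The two most frequent reciprocal classes, H g m and h G M, are the parental types, so the F1 was H g m / h G M.
The two rarest classes, H G m and h g M, are the double crossovers. Comparing them with the parentals, only the g allele has switched, so g is the middle locus and the order is m – g – h.

g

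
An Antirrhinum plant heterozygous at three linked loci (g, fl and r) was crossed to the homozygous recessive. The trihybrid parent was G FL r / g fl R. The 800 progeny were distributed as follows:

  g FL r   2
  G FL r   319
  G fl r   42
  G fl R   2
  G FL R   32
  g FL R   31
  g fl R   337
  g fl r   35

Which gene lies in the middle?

The two rarest classes, g FL r and G fl R, are the double crossovers. Comparing them with the parentals, only the g allele has switched, so g is the middle locus and the order is r – g – fl.

g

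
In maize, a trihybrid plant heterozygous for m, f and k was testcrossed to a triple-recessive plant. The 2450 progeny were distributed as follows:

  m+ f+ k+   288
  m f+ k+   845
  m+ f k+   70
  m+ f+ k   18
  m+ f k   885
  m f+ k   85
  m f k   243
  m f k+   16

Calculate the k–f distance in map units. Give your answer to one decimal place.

7.7 map units

The two most frequent reciprocal classes, m f+ k+ and m+ f k, are the parental types, so the F1 was m f+ k+ / m+ f k.
The two rarest classes, m f k+ and m+ f+ k, are the double crossovers. Comparing them with the parentals, only the f allele has switched, so f is the middle locus and the order is m – f – k.
Crossovers in the f–k interval produce the single-crossover classes m f+ k and m+ f k+ (85 + 70 = 155) plus the double crossovers (34).
RF(f–k) = (155 + 34) / 2450 = 189/2450 = 0.0771 → 7.7 map units.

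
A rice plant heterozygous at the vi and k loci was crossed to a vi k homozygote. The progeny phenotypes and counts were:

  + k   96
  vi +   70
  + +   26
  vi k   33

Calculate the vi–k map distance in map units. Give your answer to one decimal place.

The two most frequent classes, + k (96) and vi + (70), are the parental types, so the F1 was + k / vi +.
The recombinant classes are + + and vi k: 26 + 33 = 59.
Recombination frequency = 59/225 = 0.2622 ≈ 26.2%, i.e. 26.2 map units.

26.2 map units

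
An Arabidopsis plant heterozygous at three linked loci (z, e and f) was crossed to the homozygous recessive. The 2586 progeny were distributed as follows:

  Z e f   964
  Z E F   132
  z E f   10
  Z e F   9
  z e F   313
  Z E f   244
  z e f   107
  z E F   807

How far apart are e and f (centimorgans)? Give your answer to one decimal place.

The two most frequent reciprocal classes, Z e f and z E F, are the parental types, so the F1 was Z e f / z E F.
The two rarest classes, Z e F and z E f, are the double crossovers. Comparing them with the parentals, only the f allele has switched, so f is the middle locus and the order is z – f – e.
Crossovers in the f–e interval produce the single-crossover classes Z E f and z e F (244 + 313 = 557) plus the double crossovers (19).
RF(f–e) = (557 + 19) / 2586 = 576/2586 = 0.2227 → 22.3 centimorgans.

22.3 centimorgans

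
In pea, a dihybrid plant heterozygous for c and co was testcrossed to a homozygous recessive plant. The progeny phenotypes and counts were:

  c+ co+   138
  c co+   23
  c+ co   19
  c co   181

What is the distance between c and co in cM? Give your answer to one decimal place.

The two most frequent classes, c+ co+ (138) and c co (181), are the parental types, so the F1 was c+ co+ / c co.
The recombinant classes are c+ co and c co+: 19 + 23 = 42.
Recombination frequency = 42/361 = 0.1163 ≈ 11.6%, i.e. 11.6 cM.

11.6 cM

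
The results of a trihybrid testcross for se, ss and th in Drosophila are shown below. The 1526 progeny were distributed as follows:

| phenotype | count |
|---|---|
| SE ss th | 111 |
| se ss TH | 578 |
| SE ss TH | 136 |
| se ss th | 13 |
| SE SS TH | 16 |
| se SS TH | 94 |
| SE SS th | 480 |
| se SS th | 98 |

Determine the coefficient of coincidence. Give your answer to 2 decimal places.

0.72

The two most frequent reciprocal classes, SE SS th and se ss TH, are the parental types, so the F1 was SE SS th / se ss TH.
The two rarest classes, SE SS TH and se ss th, are the double crossovers. Comparing them with the parentals, only the th allele has switched, so th is the middle locus and the order is se – th – ss.
se–th: (234 + 29)/1526 = 0.1723; th–ss: (205 + 29)/1526 = 0.1533.
Expected DCO frequency = 0.1723 × 0.1533 ≈ 0.02641; observed = 29/1526 ≈ 0.01900.
Coefficient of coincidence = 0.01900/0.02641 ≈ 0.72.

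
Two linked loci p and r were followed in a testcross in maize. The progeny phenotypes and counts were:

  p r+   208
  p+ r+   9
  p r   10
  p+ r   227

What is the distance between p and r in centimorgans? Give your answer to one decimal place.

4.2 centimorgans

The two most frequent classes, p+ r (227) and p r+ (208), are the parental types, so the F1 was p+ r / p r+.
The recombinant classes are p+ r+ and p r: 9 + 10 = 19.
Recombination frequency = 19/454 = 0.0419 ≈ 4.2%, i.e. 4.2 centimorgans.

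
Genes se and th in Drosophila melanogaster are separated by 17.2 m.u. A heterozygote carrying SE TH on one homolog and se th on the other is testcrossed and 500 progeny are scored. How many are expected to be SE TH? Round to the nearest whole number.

207

A map distance of 17.2 m.u. corresponds to a recombination frequency of 0.172.
The F1 is SE TH / se th, so SE TH is a parental gamete class with expected frequency (1 − r)/2 = 0.828/2 = 0.4140.
Expected number = 0.4140 × 500 = 207.00 ≈ 207.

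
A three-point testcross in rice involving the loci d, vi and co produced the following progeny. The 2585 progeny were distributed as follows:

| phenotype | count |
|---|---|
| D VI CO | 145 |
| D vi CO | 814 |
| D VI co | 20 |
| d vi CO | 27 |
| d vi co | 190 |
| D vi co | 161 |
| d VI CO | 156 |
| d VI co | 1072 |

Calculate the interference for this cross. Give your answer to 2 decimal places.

0.13

The two most frequent reciprocal classes, d VI co and D vi CO, are the parental types, so the F1 was d VI co / D vi CO.
The two rarest classes, D VI co and d vi CO, are the double crossovers. Comparing them with the parentals, only the d allele has switched, so d is the middle locus and the order is co – d – vi.
co–d: (317 + 47)/2585 = 0.1408; d–vi: (335 + 47)/2585 = 0.1478.
Expected DCO frequency = 0.1408 × 0.1478 ≈ 0.02081; observed = 47/2585 ≈ 0.01818.
Coefficient of coincidence = 0.01818/0.02081 ≈ 0.87; interference = 1 − 0.87 = 0.13.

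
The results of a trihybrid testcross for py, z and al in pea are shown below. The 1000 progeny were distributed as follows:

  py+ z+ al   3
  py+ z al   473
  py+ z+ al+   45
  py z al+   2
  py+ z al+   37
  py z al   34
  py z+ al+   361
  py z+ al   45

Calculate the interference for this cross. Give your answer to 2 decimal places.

The two most frequent reciprocal classes, py+ z al and py z+ al+, are the parental types, so the F1 was py+ z al / py z+ al+.
The two rarest classes, py+ z+ al and py z al+, are the double crossovers. Comparing them with the parentals, only the z allele has switched, so z is the middle locus and the order is py – z – al.
py–z: (79 + 5)/1000 = 0.0840; z–al: (82 + 5)/1000 = 0.0870.
Expected DCO frequency = 0.0840 × 0.0870 ≈ 0.00731; observed = 5/1000 ≈ 0.00500.
Coefficient of coincidence = 0.00500/0.00731 ≈ 0.68; interference = 1 − 0.68 = 0.32.

0.32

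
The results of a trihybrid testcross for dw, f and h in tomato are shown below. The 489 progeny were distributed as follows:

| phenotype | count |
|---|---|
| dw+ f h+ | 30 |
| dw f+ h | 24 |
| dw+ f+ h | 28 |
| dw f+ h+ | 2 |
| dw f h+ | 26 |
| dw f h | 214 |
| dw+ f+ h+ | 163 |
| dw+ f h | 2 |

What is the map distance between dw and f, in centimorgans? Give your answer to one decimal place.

11.9 centimorgans

The two most frequent reciprocal classes, dw f h and dw+ f+ h+, are the parental types, so the F1 was dw f h / dw+ f+ h+.
The two rarest classes, dw+ f h and dw f+ h+, are the double crossovers. Comparing them with the parentals, only the dw allele has switched, so dw is the middle locus and the order is h – dw – f.
Crossovers in the dw–f interval produce the single-crossover classes dw f+ h and dw+ f h+ (24 + 30 = 54) plus the double crossovers (4).
RF(dw–f) = (54 + 4) / 489 = 58/489 = 0.1186 → 11.9 centimorgans.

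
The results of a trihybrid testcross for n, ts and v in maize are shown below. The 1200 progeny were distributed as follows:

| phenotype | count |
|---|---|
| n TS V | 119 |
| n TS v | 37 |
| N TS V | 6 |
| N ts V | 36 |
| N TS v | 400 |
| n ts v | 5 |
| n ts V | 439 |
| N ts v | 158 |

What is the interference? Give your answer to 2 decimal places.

0.45

The two most frequent reciprocal classes, n ts V and N TS v, are the parental types, so the F1 was n ts V / N TS v.
The two rarest classes, n ts v and N TS V, are the double crossovers. Comparing them with the parentals, only the v allele has switched, so v is the middle locus and the order is ts – v – n.
ts–v: (277 + 11)/1200 = 0.2400; v–n: (73 + 11)/1200 = 0.0700.
Expected DCO frequency = 0.2400 × 0.0700 ≈ 0.01680; observed = 11/1200 ≈ 0.00917.
Coefficient of coincidence = 0.00917/0.01680 ≈ 0.55; interference = 1 − 0.55 = 0.45.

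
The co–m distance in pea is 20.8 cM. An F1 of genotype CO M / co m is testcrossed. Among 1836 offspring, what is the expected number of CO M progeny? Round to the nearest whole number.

A map distance of 20.8 cM corresponds to a recombination frequency of 0.208.
The F1 is CO M / co m, so CO M is a parental gamete class with expected frequency (1 − r)/2 = 0.792/2 = 0.3960.
Expected number = 0.3960 × 1836 = 727.06 ≈ 727.

727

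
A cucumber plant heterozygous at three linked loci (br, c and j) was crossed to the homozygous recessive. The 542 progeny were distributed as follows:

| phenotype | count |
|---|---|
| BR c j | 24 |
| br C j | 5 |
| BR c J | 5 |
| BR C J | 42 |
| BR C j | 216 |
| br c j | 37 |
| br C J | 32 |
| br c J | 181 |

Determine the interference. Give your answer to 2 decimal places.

0.08

The two most frequent reciprocal classes, br c J and BR C j, are the parental types, so the F1 was br c J / BR C j.
The two rarest classes, BR c J and br C j, are the double crossovers. Comparing them with the parentals, only the br allele has switched, so br is the middle locus and the order is j – br – c.
j–br: (79 + 10)/542 = 0.1642; br–c: (56 + 10)/542 = 0.1218.
Expected DCO frequency = 0.1642 × 0.1218 ≈ 0.02000; observed = 10/542 ≈ 0.01845.
Coefficient of coincidence = 0.01845/0.02000 ≈ 0.92; interference = 1 − 0.92 = 0.08.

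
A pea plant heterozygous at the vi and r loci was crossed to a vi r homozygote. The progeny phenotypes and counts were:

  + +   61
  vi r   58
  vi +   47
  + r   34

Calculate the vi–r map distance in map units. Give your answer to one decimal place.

40.5 map units

The two most frequent classes, + + (61) and vi r (58), are the parental types, so the F1 was + + / vi r.
The recombinant classes are + r and vi +: 34 + 47 = 81.
Recombination frequency = 81/200 = 0.4050 ≈ 40.5%, i.e. 40.5 map units.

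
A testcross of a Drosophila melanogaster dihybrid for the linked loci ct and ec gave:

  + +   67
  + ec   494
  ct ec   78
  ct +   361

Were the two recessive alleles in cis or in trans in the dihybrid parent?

trans

The two most frequent classes are + ec (494) and ct + (361); these are the parental (non-recombinant) types.
So the F1 carried + ec on one chromosome and ct + on the other — the recessive alleles are on opposite chromosomes (trans / repulsion).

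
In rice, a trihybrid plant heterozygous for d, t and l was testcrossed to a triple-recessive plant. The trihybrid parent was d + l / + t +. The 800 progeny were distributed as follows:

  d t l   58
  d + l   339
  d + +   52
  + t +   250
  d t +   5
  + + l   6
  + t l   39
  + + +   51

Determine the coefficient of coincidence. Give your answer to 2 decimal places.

The two rarest classes, + + l and d t +, are the double crossovers. Comparing them with the parentals, only the d allele has switched, so d is the middle locus and the order is l – d – t.
l–d: (91 + 11)/800 = 0.1275; d–t: (109 + 11)/800 = 0.1500.
Expected DCO frequency = 0.1275 × 0.1500 ≈ 0.01912; observed = 11/800 ≈ 0.01375.
Coefficient of coincidence = 0.01375/0.01912 ≈ 0.72.

0.72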